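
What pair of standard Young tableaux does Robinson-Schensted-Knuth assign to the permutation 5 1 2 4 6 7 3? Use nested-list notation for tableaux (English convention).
Insert each entry of the permutation into P by Schensted row insertion, recording in Q the position of each new cell.

Insert 5: appended to row 1. P = [[5]].
Insert 1: 1 bumps 5 from row 1; 5 starts row 2. P = [[1], [5]].
Insert 2: appended to row 1. P = [[1, 2], [5]].
Insert 4: appended to row 1. P = [[1, 2, 4], [5]].
Insert 6: appended to row 1. P = [[1, 2, 4, 6], [5]].
Insert 7: appended to row 1. P = [[1, 2, 4, 6, 7], [5]].
Insert 3: 3 bumps 4 from row 1; 4 bumps 5 from row 2; 5 starts row 3. P = [[1, 2, 3, 6, 7], [4], [5]].

So P = [[1, 2, 3, 6, 7], [4], [5]], Q = [[1, 3, 4, 5, 6], [2], [7]].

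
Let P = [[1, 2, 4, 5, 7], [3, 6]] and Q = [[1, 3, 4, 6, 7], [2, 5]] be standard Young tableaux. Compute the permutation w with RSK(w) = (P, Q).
Reverse the RSK construction: for i from n down to 1, find the cell of Q containing i, remove the entry at that cell from P, and reverse-bump it up through P; the value ejected from row 1 is w(i).

Step i=7: Q has 7 at row 1, column 5; remove that cell from P, ejecting 7. So w(7) = 7. P is now [[1, 2, 4, 5], [3, 6]].
Step i=6: Q has 6 at row 1, column 4; remove that cell from P, ejecting 5. So w(6) = 5. P is now [[1, 2, 4], [3, 6]].
Step i=5: Q has 5 at row 2, column 2; remove 6 from row 2 of P and reverse-bump: 6 enters row 1 and ejects 4. So w(5) = 4. P is now [[1, 2, 6], [3]].
Step i=4: Q has 4 at row 1, column 3; remove that cell from P, ejecting 6. So w(4) = 6. P is now [[1, 2], [3]].
Step i=3: Q has 3 at row 1, column 2; remove that cell from P, ejecting 2. So w(3) = 2. P is now [[1], [3]].
Step i=2: Q has 2 at row 2, column 1; remove 3 from row 2 of P and reverse-bump: 3 enters row 1 and ejects 1. So w(2) = 1. P is now [[3]].
Step i=1: Q has 1 at row 1, column 1; remove that cell from P, ejecting 3. So w(1) = 3. P is now [].

So w = 3 1 2 6 4 5 7.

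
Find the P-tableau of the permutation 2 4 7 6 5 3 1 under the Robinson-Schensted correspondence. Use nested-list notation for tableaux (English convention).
P = [[1, 3, 5], [2], [4], [6], [7]]

After inserting 2: P = [[2]].
After inserting 4: P = [[2, 4]].
After inserting 7: P = [[2, 4, 7]].
After inserting 6: P = [[2, 4, 6], [7]].
After inserting 5: P = [[2, 4, 5], [6], [7]].
After inserting 3: P = [[2, 3, 5], [4], [6], [7]].
After inserting 1: P = [[1, 3, 5], [2], [4], [6], [7]].

So P = [[1, 3, 5], [2], [4], [6], [7]].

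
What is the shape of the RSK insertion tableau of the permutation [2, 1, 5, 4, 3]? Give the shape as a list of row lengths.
[2, 2, 1]

RSK row insertion gives P = [[1, 3], [2, 4], [5]], which has shape [2, 2, 1].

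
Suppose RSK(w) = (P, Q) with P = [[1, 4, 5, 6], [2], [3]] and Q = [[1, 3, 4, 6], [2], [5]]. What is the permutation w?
3 2 4 5 1 6

Reverse the RSK construction: for i from n down to 1, find the cell of Q containing i, remove the entry at that cell from P, and reverse-bump it up through P; the value ejected from row 1 is w(i).

Step i=6: Q has 6 at row 1, column 4; remove that cell from P, ejecting 6. So w(6) = 6. P is now [[1, 4, 5], [2], [3]].
Step i=5: Q has 5 at row 3, column 1; remove 3 from row 3 of P and reverse-bump: 3 enters row 2 and ejects 2; 2 enters row 1 and ejects 1. So w(5) = 1. P is now [[2, 4, 5], [3]].
Step i=4: Q has 4 at row 1, column 3; remove that cell from P, ejecting 5. So w(4) = 5. P is now [[2, 4], [3]].
Step i=3: Q has 3 at row 1, column 2; remove that cell from P, ejecting 4. So w(3) = 4. P is now [[2], [3]].
Step i=2: Q has 2 at row 2, column 1; remove 3 from row 2 of P and reverse-bump: 3 enters row 1 and ejects 2. So w(2) = 2. P is now [[3]].
Step i=1: Q has 1 at row 1, column 1; remove that cell from P, ejecting 3. So w(1) = 3. P is now [].

So w = 3 2 4 5 1 6.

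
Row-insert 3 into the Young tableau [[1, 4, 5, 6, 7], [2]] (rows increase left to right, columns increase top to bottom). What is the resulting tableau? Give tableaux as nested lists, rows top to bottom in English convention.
[[1, 3, 5, 6, 7], [2, 4]]

In row 1, 3 replaces 4 (the leftmost entry greater than 3); 4 is bumped to row 2. 4 is appended to row 2. The new tableau is [[1, 3, 5, 6, 7], [2, 4]].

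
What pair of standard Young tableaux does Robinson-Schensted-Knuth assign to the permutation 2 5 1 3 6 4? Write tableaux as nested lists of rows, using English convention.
Insert each entry of the permutation into P by Schensted row insertion, recording in Q the position of each new cell.

Insert 2: appended to row 1. P = [[2]], Q = [[1]].
Insert 5: appended to row 1. P = [[2, 5]], Q = [[1, 2]].
Insert 1: 1 bumps 2 from row 1; 2 starts row 2. P = [[1, 5], [2]], Q = [[1, 2], [3]].
Insert 3: 3 bumps 5 from row 1; 5 appends to row 2. P = [[1, 3], [2, 5]], Q = [[1, 2], [3, 4]].
Insert 6: appended to row 1. P = [[1, 3, 6], [2, 5]], Q = [[1, 2, 5], [3, 4]].
Insert 4: 4 bumps 6 from row 1; 6 appends to row 2. P = [[1, 3, 4], [2, 5, 6]], Q = [[1, 2, 5], [3, 4, 6]].

So P = [[1, 3, 4], [2, 5, 6]], Q = [[1, 2, 5], [3, 4, 6]].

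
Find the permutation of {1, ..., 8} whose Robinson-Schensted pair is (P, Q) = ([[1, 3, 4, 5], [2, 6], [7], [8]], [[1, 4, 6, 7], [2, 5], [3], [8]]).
Reverse the RSK construction: for i from n down to 1, find the cell of Q containing i, remove the entry at that cell from P, and reverse-bump it up through P; the value ejected from row 1 is w(i).

Step i=8: Q has 8 at row 4, column 1; remove 8 from row 4 of P and reverse-bump: 8 enters row 3 and ejects 7; 7 enters row 2 and ejects 6; 6 enters row 1 and ejects 5. So w(8) = 5. P is now [[1, 3, 4, 6], [2, 7], [8]].
Step i=7: Q has 7 at row 1, column 4; remove that cell from P, ejecting 6. So w(7) = 6. P is now [[1, 3, 4], [2, 7], [8]].
Step i=6: Q has 6 at row 1, column 3; remove that cell from P, ejecting 4. So w(6) = 4. P is now [[1, 3], [2, 7], [8]].
Step i=5: Q has 5 at row 2, column 2; remove 7 from row 2 of P and reverse-bump: 7 enters row 1 and ejects 3. So w(5) = 3. P is now [[1, 7], [2], [8]].
Step i=4: Q has 4 at row 1, column 2; remove that cell from P, ejecting 7. So w(4) = 7. P is now [[1], [2], [8]].
Step i=3: Q has 3 at row 3, column 1; remove 8 from row 3 of P and reverse-bump: 8 enters row 2 and ejects 2; 2 enters row 1 and ejects 1. So w(3) = 1. P is now [[2], [8]].
Step i=2: Q has 2 at row 2, column 1; remove 8 from row 2 of P and reverse-bump: 8 enters row 1 and ejects 2. So w(2) = 2. P is now [[8]].
Step i=1: Q has 1 at row 1, column 1; remove that cell from P, ejecting 8. So w(1) = 8. P is now [].

So w = 8 2 1 7 3 4 6 5.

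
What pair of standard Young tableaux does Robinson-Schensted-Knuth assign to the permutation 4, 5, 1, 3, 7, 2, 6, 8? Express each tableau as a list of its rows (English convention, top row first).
Insert each entry of the permutation into P by Schensted row insertion, recording in Q the position of each new cell.

Insert 4: appended to row 1. P = [[4]], Q = [[1]].
Insert 5: appended to row 1. P = [[4, 5]], Q = [[1, 2]].
Insert 1: 1 bumps 4 from row 1; 4 starts row 2. P = [[1, 5], [4]], Q = [[1, 2], [3]].
Insert 3: 3 bumps 5 from row 1; 5 appends to row 2. P = [[1, 3], [4, 5]], Q = [[1, 2], [3, 4]].
Insert 7: appended to row 1. P = [[1, 3, 7], [4, 5]], Q = [[1, 2, 5], [3, 4]].
Insert 2: 2 bumps 3 from row 1; 3 bumps 4 from row 2; 4 starts row 3. P = [[1, 2, 7], [3, 5], [4]], Q = [[1, 2, 5], [3, 4], [6]].
Insert 6: 6 bumps 7 from row 1; 7 appends to row 2. P = [[1, 2, 6], [3, 5, 7], [4]], Q = [[1, 2, 5], [3, 4, 7], [6]].
Insert 8: appended to row 1. P = [[1, 2, 6, 8], [3, 5, 7], [4]], Q = [[1, 2, 5, 8], [3, 4, 7], [6]].

So P = [[1, 2, 6, 8], [3, 5, 7], [4]], Q = [[1, 2, 5, 8], [3, 4, 7], [6]].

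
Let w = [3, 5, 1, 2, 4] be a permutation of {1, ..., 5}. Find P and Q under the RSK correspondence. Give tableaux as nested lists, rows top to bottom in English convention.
P = [[1, 2, 4], [3, 5]], Q = [[1, 2, 5], [3, 4]]

Insert each entry of the permutation into P by Schensted row insertion, recording in Q the position of each new cell.

After inserting 3: P = [[3]].
After inserting 5: P = [[3, 5]].
After inserting 1: P = [[1, 5], [3]].
After inserting 2: P = [[1, 2], [3, 5]].
After inserting 4: P = [[1, 2, 4], [3, 5]].

So P = [[1, 2, 4], [3, 5]], Q = [[1, 2, 5], [3, 4]].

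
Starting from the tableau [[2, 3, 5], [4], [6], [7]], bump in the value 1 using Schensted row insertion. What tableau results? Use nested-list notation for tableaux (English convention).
[[1, 3, 5], [2], [4], [6], [7]]

In row 1, 1 replaces 2 (the leftmost entry greater than 1); 2 is bumped to row 2. In row 2, 2 replaces 4 (the leftmost entry greater than 2); 4 is bumped to row 3. In row 3, 4 replaces 6 (the leftmost entry greater than 4); 6 is bumped to row 4. In row 4, 6 replaces 7 (the leftmost entry greater than 6); 7 is bumped to row 5. 7 starts a new row 5. The new tableau is [[1, 3, 5], [2], [4], [6], [7]].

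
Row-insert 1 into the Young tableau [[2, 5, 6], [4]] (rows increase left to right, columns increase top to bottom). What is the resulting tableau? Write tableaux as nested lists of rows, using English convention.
[[1, 5, 6], [2], [4]]

In row 1, 1 replaces 2 (the leftmost entry greater than 1); 2 is bumped to row 2. In row 2, 2 replaces 4 (the leftmost entry greater than 2); 4 is bumped to row 3. 4 starts a new row 3. The new tableau is [[1, 5, 6], [2], [4]].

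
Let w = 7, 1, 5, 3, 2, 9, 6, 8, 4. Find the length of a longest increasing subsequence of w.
4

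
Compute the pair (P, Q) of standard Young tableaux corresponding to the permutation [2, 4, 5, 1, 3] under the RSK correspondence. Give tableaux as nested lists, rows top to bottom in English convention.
Insert each entry of the permutation into P by Schensted row insertion, recording in Q the position of each new cell.

After inserting 2: P = [[2]].
After inserting 4: P = [[2, 4]].
After inserting 5: P = [[2, 4, 5]].
After inserting 1: P = [[1, 4, 5], [2]].
After inserting 3: P = [[1, 3, 5], [2, 4]].

So P = [[1, 3, 5], [2, 4]], Q = [[1, 2, 3], [4, 5]].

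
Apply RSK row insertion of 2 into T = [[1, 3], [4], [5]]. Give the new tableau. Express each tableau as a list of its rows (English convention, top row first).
In row 1, 2 replaces 3 (the leftmost entry greater than 2); 3 is bumped to row 2. In row 2, 3 replaces 4 (the leftmost entry greater than 3); 4 is bumped to row 3. In row 3, 4 replaces 5 (the leftmost entry greater than 4); 5 is bumped to row 4. 5 starts a new row 4. The new tableau is [[1, 2], [3], [4], [5]].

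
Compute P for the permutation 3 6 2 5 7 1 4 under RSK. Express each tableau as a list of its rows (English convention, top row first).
Insert 3: appended to row 1. P = [[3]].
Insert 6: appended to row 1. P = [[3, 6]].
Insert 2: 2 bumps 3 from row 1; 3 starts row 2. P = [[2, 6], [3]].
Insert 5: 5 bumps 6 from row 1; 6 appends to row 2. P = [[2, 5], [3, 6]].
Insert 7: appended to row 1. P = [[2, 5, 7], [3, 6]].
Insert 1: 1 bumps 2 from row 1; 2 bumps 3 from row 2; 3 starts row 3. P = [[1, 5, 7], [2, 6], [3]].
Insert 4: 4 bumps 5 from row 1; 5 bumps 6 from row 2; 6 appends to row 3. P = [[1, 4, 7], [2, 5], [3, 6]].

So P = [[1, 4, 7], [2, 5], [3, 6]].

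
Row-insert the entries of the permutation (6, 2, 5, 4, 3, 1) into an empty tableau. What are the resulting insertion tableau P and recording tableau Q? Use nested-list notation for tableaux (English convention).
Insert each entry of the permutation into P by Schensted row insertion, recording in Q the position of each new cell.

Insert 6: appended to row 1. P = [[6]].
Insert 2: 2 bumps 6 from row 1; 6 starts row 2. P = [[2], [6]].
Insert 5: appended to row 1. P = [[2, 5], [6]].
Insert 4: 4 bumps 5 from row 1; 5 bumps 6 from row 2; 6 starts row 3. P = [[2, 4], [5], [6]].
Insert 3: 3 bumps 4 from row 1; 4 bumps 5 from row 2; 5 bumps 6 from row 3; 6 starts row 4. P = [[2, 3], [4], [5], [6]].
Insert 1: 1 bumps 2 from row 1; 2 bumps 4 from row 2; 4 bumps 5 from row 3; 5 bumps 6 from row 4; 6 starts row 5. P = [[1, 3], [2], [4], [5], [6]].

So P = [[1, 3], [2], [4], [5], [6]], Q = [[1, 3], [2], [4], [5], [6]].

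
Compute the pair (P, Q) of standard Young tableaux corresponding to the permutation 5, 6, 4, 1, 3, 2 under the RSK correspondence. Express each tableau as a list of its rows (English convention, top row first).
Insert each entry of the permutation into P by Schensted row insertion, recording in Q the position of each new cell.

After inserting 5: P = [[5]].
After inserting 6: P = [[5, 6]].
After inserting 4: P = [[4, 6], [5]].
After inserting 1: P = [[1, 6], [4], [5]].
After inserting 3: P = [[1, 3], [4, 6], [5]].
After inserting 2: P = [[1, 2], [3, 6], [4], [5]].

So P = [[1, 2], [3, 6], [4], [5]], Q = [[1, 2], [3, 5], [4], [6]].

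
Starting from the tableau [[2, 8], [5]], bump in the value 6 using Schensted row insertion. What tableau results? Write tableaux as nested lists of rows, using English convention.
In row 1, 6 replaces 8 (the leftmost entry greater than 6); 8 is bumped to row 2. 8 is appended to row 2. The new tableau is [[2, 6], [5, 8]].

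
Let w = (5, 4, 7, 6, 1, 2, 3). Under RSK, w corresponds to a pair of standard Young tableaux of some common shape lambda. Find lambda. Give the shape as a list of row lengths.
RSK row insertion gives P = [[1, 2, 3], [4, 6], [5, 7]], which has shape [3, 2, 2].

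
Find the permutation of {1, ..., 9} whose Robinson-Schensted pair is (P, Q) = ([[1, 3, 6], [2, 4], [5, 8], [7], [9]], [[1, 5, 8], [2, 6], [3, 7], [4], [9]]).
Reverse the RSK construction: for i from n down to 1, find the cell of Q containing i, remove the entry at that cell from P, and reverse-bump it up through P; the value ejected from row 1 is w(i).

Step i=9: Q has 9 at row 5, column 1; remove 9 from row 5 of P and reverse-bump: 9 enters row 4 and ejects 7; 7 enters row 3 and ejects 5; 5 enters row 2 and ejects 4; 4 enters row 1 and ejects 3. So w(9) = 3. P is now [[1, 4, 6], [2, 5], [7, 8], [9]].
Step i=8: Q has 8 at row 1, column 3; remove that cell from P, ejecting 6. So w(8) = 6. P is now [[1, 4], [2, 5], [7, 8], [9]].
Step i=7: Q has 7 at row 3, column 2; remove 8 from row 3 of P and reverse-bump: 8 enters row 2 and ejects 5; 5 enters row 1 and ejects 4. So w(7) = 4. P is now [[1, 5], [2, 8], [7], [9]].
Step i=6: Q has 6 at row 2, column 2; remove 8 from row 2 of P and reverse-bump: 8 enters row 1 and ejects 5. So w(6) = 5. P is now [[1, 8], [2], [7], [9]].
Step i=5: Q has 5 at row 1, column 2; remove that cell from P, ejecting 8. So w(5) = 8. P is now [[1], [2], [7], [9]].
Step i=4: Q has 4 at row 4, column 1; remove 9 from row 4 of P and reverse-bump: 9 enters row 3 and ejects 7; 7 enters row 2 and ejects 2; 2 enters row 1 and ejects 1. So w(4) = 1. P is now [[2], [7], [9]].
Step i=3: Q has 3 at row 3, column 1; remove 9 from row 3 of P and reverse-bump: 9 enters row 2 and ejects 7; 7 enters row 1 and ejects 2. So w(3) = 2. P is now [[7], [9]].
Step i=2: Q has 2 at row 2, column 1; remove 9 from row 2 of P and reverse-bump: 9 enters row 1 and ejects 7. So w(2) = 7. P is now [[9]].
Step i=1: Q has 1 at row 1, column 1; remove that cell from P, ejecting 9. So w(1) = 9. P is now [].

So w = 9 7 2 1 8 5 4 6 3.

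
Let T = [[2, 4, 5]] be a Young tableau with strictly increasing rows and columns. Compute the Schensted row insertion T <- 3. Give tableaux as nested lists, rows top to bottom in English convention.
[[2, 3, 5], [4]]

In row 1, 3 replaces 4 (the leftmost entry greater than 3); 4 is bumped to row 2. 4 starts a new row 2. The new tableau is [[2, 3, 5], [4]].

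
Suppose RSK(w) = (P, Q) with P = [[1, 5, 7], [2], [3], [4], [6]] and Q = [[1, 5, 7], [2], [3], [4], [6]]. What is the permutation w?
6 4 3 2 5 1 7

Reverse the RSK construction: for i from n down to 1, find the cell of Q containing i, remove the entry at that cell from P, and reverse-bump it up through P; the value ejected from row 1 is w(i).

Step i=7: Q has 7 at row 1, column 3; remove that cell from P, ejecting 7. So w(7) = 7. P is now [[1, 5], [2], [3], [4], [6]].
Step i=6: Q has 6 at row 5, column 1; remove 6 from row 5 of P and reverse-bump: 6 enters row 4 and ejects 4; 4 enters row 3 and ejects 3; 3 enters row 2 and ejects 2; 2 enters row 1 and ejects 1. So w(6) = 1. P is now [[2, 5], [3], [4], [6]].
Step i=5: Q has 5 at row 1, column 2; remove that cell from P, ejecting 5. So w(5) = 5. P is now [[2], [3], [4], [6]].
Step i=4: Q has 4 at row 4, column 1; remove 6 from row 4 of P and reverse-bump: 6 enters row 3 and ejects 4; 4 enters row 2 and ejects 3; 3 enters row 1 and ejects 2. So w(4) = 2. P is now [[3], [4], [6]].
Step i=3: Q has 3 at row 3, column 1; remove 6 from row 3 of P and reverse-bump: 6 enters row 2 and ejects 4; 4 enters row 1 and ejects 3. So w(3) = 3. P is now [[4], [6]].
Step i=2: Q has 2 at row 2, column 1; remove 6 from row 2 of P and reverse-bump: 6 enters row 1 and ejects 4. So w(2) = 4. P is now [[6]].
Step i=1: Q has 1 at row 1, column 1; remove that cell from P, ejecting 6. So w(1) = 6. P is now [].

So w = 6 4 3 2 5 1 7.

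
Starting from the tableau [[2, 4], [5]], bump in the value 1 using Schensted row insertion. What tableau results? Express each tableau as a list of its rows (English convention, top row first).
In row 1, 1 replaces 2 (the leftmost entry greater than 1); 2 is bumped to row 2. In row 2, 2 replaces 5 (the leftmost entry greater than 2); 5 is bumped to row 3. 5 starts a new row 3. The new tableau is [[1, 4], [2], [5]].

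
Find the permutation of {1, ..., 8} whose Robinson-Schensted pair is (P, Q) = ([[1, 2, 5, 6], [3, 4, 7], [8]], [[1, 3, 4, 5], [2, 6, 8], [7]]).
Reverse the RSK construction: for i from n down to 1, find the cell of Q containing i, remove the entry at that cell from P, and reverse-bump it up through P; the value ejected from row 1 is w(i).

Step i=8: Q has 8 at row 2, column 3; remove 7 from row 2 of P and reverse-bump: 7 enters row 1 and ejects 6. So w(8) = 6. P is now [[1, 2, 5, 7], [3, 4], [8]].
Step i=7: Q has 7 at row 3, column 1; remove 8 from row 3 of P and reverse-bump: 8 enters row 2 and ejects 4; 4 enters row 1 and ejects 2. So w(7) = 2. P is now [[1, 4, 5, 7], [3, 8]].
Step i=6: Q has 6 at row 2, column 2; remove 8 from row 2 of P and reverse-bump: 8 enters row 1 and ejects 7. So w(6) = 7. P is now [[1, 4, 5, 8], [3]].
Step i=5: Q has 5 at row 1, column 4; remove that cell from P, ejecting 8. So w(5) = 8. P is now [[1, 4, 5], [3]].
Step i=4: Q has 4 at row 1, column 3; remove that cell from P, ejecting 5. So w(4) = 5. P is now [[1, 4], [3]].
Step i=3: Q has 3 at row 1, column 2; remove that cell from P, ejecting 4. So w(3) = 4. P is now [[1], [3]].
Step i=2: Q has 2 at row 2, column 1; remove 3 from row 2 of P and reverse-bump: 3 enters row 1 and ejects 1. So w(2) = 1. P is now [[3]].
Step i=1: Q has 1 at row 1, column 1; remove that cell from P, ejecting 3. So w(1) = 3. P is now [].

So w = 3 1 4 5 8 7 2 6.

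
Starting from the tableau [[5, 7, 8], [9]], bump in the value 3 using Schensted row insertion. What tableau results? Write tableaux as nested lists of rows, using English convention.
[[3, 7, 8], [5], [9]]

In row 1, 3 replaces 5 (the leftmost entry greater than 3); 5 is bumped to row 2. In row 2, 5 replaces 9 (the leftmost entry greater than 5); 9 is bumped to row 3. 9 starts a new row 3. The new tableau is [[3, 7, 8], [5], [9]].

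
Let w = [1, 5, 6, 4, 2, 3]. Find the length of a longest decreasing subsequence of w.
3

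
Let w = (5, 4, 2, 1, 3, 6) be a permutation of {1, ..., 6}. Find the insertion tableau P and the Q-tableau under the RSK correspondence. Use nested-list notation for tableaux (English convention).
P = [[1, 3, 6], [2], [4], [5]], Q = [[1, 5, 6], [2], [3], [4]]

Insert each entry of the permutation into P by Schensted row insertion, recording in Q the position of each new cell.

After inserting 5: P = [[5]].
After inserting 4: P = [[4], [5]].
After inserting 2: P = [[2], [4], [5]].
After inserting 1: P = [[1], [2], [4], [5]].
After inserting 3: P = [[1, 3], [2], [4], [5]].
After inserting 6: P = [[1, 3, 6], [2], [4], [5]].

So P = [[1, 3, 6], [2], [4], [5]], Q = [[1, 5, 6], [2], [3], [4]].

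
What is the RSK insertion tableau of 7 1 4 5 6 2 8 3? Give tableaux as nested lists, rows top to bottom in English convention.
Insert 7: appended to row 1. P = [[7]].
Insert 1: 1 bumps 7 from row 1; 7 starts row 2. P = [[1], [7]].
Insert 4: appended to row 1. P = [[1, 4], [7]].
Insert 5: appended to row 1. P = [[1, 4, 5], [7]].
Insert 6: appended to row 1. P = [[1, 4, 5, 6], [7]].
Insert 2: 2 bumps 4 from row 1; 4 bumps 7 from row 2; 7 starts row 3. P = [[1, 2, 5, 6], [4], [7]].
Insert 8: appended to row 1. P = [[1, 2, 5, 6, 8], [4], [7]].
Insert 3: 3 bumps 5 from row 1; 5 appends to row 2. P = [[1, 2, 3, 6, 8], [4, 5], [7]].

So P = [[1, 2, 3, 6, 8], [4, 5], [7]].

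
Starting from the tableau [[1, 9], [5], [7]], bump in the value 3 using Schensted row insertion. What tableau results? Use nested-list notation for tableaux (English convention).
In row 1, 3 replaces 9 (the leftmost entry greater than 3); 9 is bumped to row 2. 9 is appended to row 2. The new tableau is [[1, 3], [5, 9], [7]].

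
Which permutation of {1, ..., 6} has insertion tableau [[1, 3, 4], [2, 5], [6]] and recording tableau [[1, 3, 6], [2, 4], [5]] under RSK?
Reverse the RSK construction: for i from n down to 1, find the cell of Q containing i, remove the entry at that cell from P, and reverse-bump it up through P; the value ejected from row 1 is w(i).

Step i=6: Q has 6 at row 1, column 3; remove that cell from P, ejecting 4. So w(6) = 4. P is now [[1, 3], [2, 5], [6]].
Step i=5: Q has 5 at row 3, column 1; remove 6 from row 3 of P and reverse-bump: 6 enters row 2 and ejects 5; 5 enters row 1 and ejects 3. So w(5) = 3. P is now [[1, 5], [2, 6]].
Step i=4: Q has 4 at row 2, column 2; remove 6 from row 2 of P and reverse-bump: 6 enters row 1 and ejects 5. So w(4) = 5. P is now [[1, 6], [2]].
Step i=3: Q has 3 at row 1, column 2; remove that cell from P, ejecting 6. So w(3) = 6. P is now [[1], [2]].
Step i=2: Q has 2 at row 2, column 1; remove 2 from row 2 of P and reverse-bump: 2 enters row 1 and ejects 1. So w(2) = 1. P is now [[2]].
Step i=1: Q has 1 at row 1, column 1; remove that cell from P, ejecting 2. So w(1) = 2. P is now [].

So w = 2 1 6 5 3 4.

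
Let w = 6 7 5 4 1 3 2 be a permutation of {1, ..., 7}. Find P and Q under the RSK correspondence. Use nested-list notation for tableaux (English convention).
Insert each entry of the permutation into P by Schensted row insertion, recording in Q the position of each new cell.

Insert 6: appended to row 1. P = [[6]].
Insert 7: appended to row 1. P = [[6, 7]].
Insert 5: 5 bumps 6 from row 1; 6 starts row 2. P = [[5, 7], [6]].
Insert 4: 4 bumps 5 from row 1; 5 bumps 6 from row 2; 6 starts row 3. P = [[4, 7], [5], [6]].
Insert 1: 1 bumps 4 from row 1; 4 bumps 5 from row 2; 5 bumps 6 from row 3; 6 starts row 4. P = [[1, 7], [4], [5], [6]].
Insert 3: 3 bumps 7 from row 1; 7 appends to row 2. P = [[1, 3], [4, 7], [5], [6]].
Insert 2: 2 bumps 3 from row 1; 3 bumps 4 from row 2; 4 bumps 5 from row 3; 5 bumps 6 from row 4; 6 starts row 5. P = [[1, 2], [3, 7], [4], [5], [6]].

So P = [[1, 2], [3, 7], [4], [5], [6]], Q = [[1, 2], [3, 6], [4], [5], [7]].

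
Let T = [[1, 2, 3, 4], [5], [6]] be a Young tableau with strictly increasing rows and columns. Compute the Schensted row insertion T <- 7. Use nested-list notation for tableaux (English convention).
7 is larger than every entry of row 1, so it is appended to row 1. The new tableau is [[1, 2, 3, 4, 7], [5], [6]].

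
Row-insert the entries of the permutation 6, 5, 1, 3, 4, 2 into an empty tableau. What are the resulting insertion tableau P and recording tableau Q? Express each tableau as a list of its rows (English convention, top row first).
P = [[1, 2, 4], [3], [5], [6]], Q = [[1, 4, 5], [2], [3], [6]]

Insert each entry of the permutation into P by Schensted row insertion, recording in Q the position of each new cell.

After inserting 6: P = [[6]].
After inserting 5: P = [[5], [6]].
After inserting 1: P = [[1], [5], [6]].
After inserting 3: P = [[1, 3], [5], [6]].
After inserting 4: P = [[1, 3, 4], [5], [6]].
After inserting 2: P = [[1, 2, 4], [3], [5], [6]].

So P = [[1, 2, 4], [3], [5], [6]], Q = [[1, 4, 5], [2], [3], [6]].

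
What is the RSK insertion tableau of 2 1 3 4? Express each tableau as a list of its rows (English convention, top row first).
Insert 2: appended to row 1. P = [[2]].
Insert 1: 1 bumps 2 from row 1; 2 starts row 2. P = [[1], [2]].
Insert 3: appended to row 1. P = [[1, 3], [2]].
Insert 4: appended to row 1. P = [[1, 3, 4], [2]].

So P = [[1, 3, 4], [2]].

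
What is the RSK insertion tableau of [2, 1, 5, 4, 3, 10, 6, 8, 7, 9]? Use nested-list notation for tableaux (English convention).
Insert 2: appended to row 1. P = [[2]].
Insert 1: 1 bumps 2 from row 1; 2 starts row 2. P = [[1], [2]].
Insert 5: appended to row 1. P = [[1, 5], [2]].
Insert 4: 4 bumps 5 from row 1; 5 appends to row 2. P = [[1, 4], [2, 5]].
Insert 3: 3 bumps 4 from row 1; 4 bumps 5 from row 2; 5 starts row 3. P = [[1, 3], [2, 4], [5]].
Insert 10: appended to row 1. P = [[1, 3, 10], [2, 4], [5]].
Insert 6: 6 bumps 10 from row 1; 10 appends to row 2. P = [[1, 3, 6], [2, 4, 10], [5]].
Insert 8: appended to row 1. P = [[1, 3, 6, 8], [2, 4, 10], [5]].
Insert 7: 7 bumps 8 from row 1; 8 bumps 10 from row 2; 10 appends to row 3. P = [[1, 3, 6, 7], [2, 4, 8], [5, 10]].
Insert 9: appended to row 1. P = [[1, 3, 6, 7, 9], [2, 4, 8], [5, 10]].

So P = [[1, 3, 6, 7, 9], [2, 4, 8], [5, 10]].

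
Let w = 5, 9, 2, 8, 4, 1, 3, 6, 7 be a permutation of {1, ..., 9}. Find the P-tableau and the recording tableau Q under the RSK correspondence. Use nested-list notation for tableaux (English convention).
Insert each entry of the permutation into P by Schensted row insertion, recording in Q the position of each new cell.

Insert 5: appended to row 1. P = [[5]], Q = [[1]].
Insert 9: appended to row 1. P = [[5, 9]], Q = [[1, 2]].
Insert 2: 2 bumps 5 from row 1; 5 starts row 2. P = [[2, 9], [5]], Q = [[1, 2], [3]].
Insert 8: 8 bumps 9 from row 1; 9 appends to row 2. P = [[2, 8], [5, 9]], Q = [[1, 2], [3, 4]].
Insert 4: 4 bumps 8 from row 1; 8 bumps 9 from row 2; 9 starts row 3. P = [[2, 4], [5, 8], [9]], Q = [[1, 2], [3, 4], [5]].
Insert 1: 1 bumps 2 from row 1; 2 bumps 5 from row 2; 5 bumps 9 from row 3; 9 starts row 4. P = [[1, 4], [2, 8], [5], [9]], Q = [[1, 2], [3, 4], [5], [6]].
Insert 3: 3 bumps 4 from row 1; 4 bumps 8 from row 2; 8 appends to row 3. P = [[1, 3], [2, 4], [5, 8], [9]], Q = [[1, 2], [3, 4], [5, 7], [6]].
Insert 6: appended to row 1. P = [[1, 3, 6], [2, 4], [5, 8], [9]], Q = [[1, 2, 8], [3, 4], [5, 7], [6]].
Insert 7: appended to row 1. P = [[1, 3, 6, 7], [2, 4], [5, 8], [9]], Q = [[1, 2, 8, 9], [3, 4], [5, 7], [6]].

So P = [[1, 3, 6, 7], [2, 4], [5, 8], [9]], Q = [[1, 2, 8, 9], [3, 4], [5, 7], [6]].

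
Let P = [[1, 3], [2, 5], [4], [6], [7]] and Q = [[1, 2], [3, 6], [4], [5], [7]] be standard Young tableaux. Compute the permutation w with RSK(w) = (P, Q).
Reverse the RSK construction: for i from n down to 1, find the cell of Q containing i, remove the entry at that cell from P, and reverse-bump it up through P; the value ejected from row 1 is w(i).

Step i=7: Q has 7 at row 5, column 1; remove 7 from row 5 of P and reverse-bump: 7 enters row 4 and ejects 6; 6 enters row 3 and ejects 4; 4 enters row 2 and ejects 2; 2 enters row 1 and ejects 1. So w(7) = 1. P is now [[2, 3], [4, 5], [6], [7]].
Step i=6: Q has 6 at row 2, column 2; remove 5 from row 2 of P and reverse-bump: 5 enters row 1 and ejects 3. So w(6) = 3. P is now [[2, 5], [4], [6], [7]].
Step i=5: Q has 5 at row 4, column 1; remove 7 from row 4 of P and reverse-bump: 7 enters row 3 and ejects 6; 6 enters row 2 and ejects 4; 4 enters row 1 and ejects 2. So w(5) = 2. P is now [[4, 5], [6], [7]].
Step i=4: Q has 4 at row 3, column 1; remove 7 from row 3 of P and reverse-bump: 7 enters row 2 and ejects 6; 6 enters row 1 and ejects 5. So w(4) = 5. P is now [[4, 6], [7]].
Step i=3: Q has 3 at row 2, column 1; remove 7 from row 2 of P and reverse-bump: 7 enters row 1 and ejects 6. So w(3) = 6. P is now [[4, 7]].
Step i=2: Q has 2 at row 1, column 2; remove that cell from P, ejecting 7. So w(2) = 7. P is now [[4]].
Step i=1: Q has 1 at row 1, column 1; remove that cell from P, ejecting 4. So w(1) = 4. P is now [].

So w = 4 7 6 5 2 3 1.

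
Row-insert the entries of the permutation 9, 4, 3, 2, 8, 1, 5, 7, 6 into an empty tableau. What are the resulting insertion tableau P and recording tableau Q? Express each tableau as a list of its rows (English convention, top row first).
P = [[1, 5, 6], [2, 7], [3, 8], [4], [9]], Q = [[1, 5, 8], [2, 7], [3, 9], [4], [6]]

Insert each entry of the permutation into P by Schensted row insertion, recording in Q the position of each new cell.

Insert 9: appended to row 1. P = [[9]].
Insert 4: 4 bumps 9 from row 1; 9 starts row 2. P = [[4], [9]].
Insert 3: 3 bumps 4 from row 1; 4 bumps 9 from row 2; 9 starts row 3. P = [[3], [4], [9]].
Insert 2: 2 bumps 3 from row 1; 3 bumps 4 from row 2; 4 bumps 9 from row 3; 9 starts row 4. P = [[2], [3], [4], [9]].
Insert 8: appended to row 1. P = [[2, 8], [3], [4], [9]].
Insert 1: 1 bumps 2 from row 1; 2 bumps 3 from row 2; 3 bumps 4 from row 3; 4 bumps 9 from row 4; 9 starts row 5. P = [[1, 8], [2], [3], [4], [9]].
Insert 5: 5 bumps 8 from row 1; 8 appends to row 2. P = [[1, 5], [2, 8], [3], [4], [9]].
Insert 7: appended to row 1. P = [[1, 5, 7], [2, 8], [3], [4], [9]].
Insert 6: 6 bumps 7 from row 1; 7 bumps 8 from row 2; 8 appends to row 3. P = [[1, 5, 6], [2, 7], [3, 8], [4], [9]].

So P = [[1, 5, 6], [2, 7], [3, 8], [4], [9]], Q = [[1, 5, 8], [2, 7], [3, 9], [4], [6]].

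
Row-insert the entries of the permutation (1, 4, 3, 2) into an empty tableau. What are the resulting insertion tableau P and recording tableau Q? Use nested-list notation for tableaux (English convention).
Insert each entry of the permutation into P by Schensted row insertion, recording in Q the position of each new cell.

Insert 1: appended to row 1. P = [[1]].
Insert 4: appended to row 1. P = [[1, 4]].
Insert 3: 3 bumps 4 from row 1; 4 starts row 2. P = [[1, 3], [4]].
Insert 2: 2 bumps 3 from row 1; 3 bumps 4 from row 2; 4 starts row 3. P = [[1, 2], [3], [4]].

So P = [[1, 2], [3], [4]], Q = [[1, 2], [3], [4]].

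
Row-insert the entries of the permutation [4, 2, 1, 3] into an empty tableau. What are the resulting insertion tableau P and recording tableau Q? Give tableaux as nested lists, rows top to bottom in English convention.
Insert each entry of the permutation into P by Schensted row insertion, recording in Q the position of each new cell.

After inserting 4: P = [[4]].
After inserting 2: P = [[2], [4]].
After inserting 1: P = [[1], [2], [4]].
After inserting 3: P = [[1, 3], [2], [4]].

So P = [[1, 3], [2], [4]], Q = [[1, 4], [2], [3]].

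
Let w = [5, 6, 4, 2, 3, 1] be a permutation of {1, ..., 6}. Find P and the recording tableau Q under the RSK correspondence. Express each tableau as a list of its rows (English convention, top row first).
Insert each entry of the permutation into P by Schensted row insertion, recording in Q the position of each new cell.

After inserting 5: P = [[5]].
After inserting 6: P = [[5, 6]].
After inserting 4: P = [[4, 6], [5]].
After inserting 2: P = [[2, 6], [4], [5]].
After inserting 3: P = [[2, 3], [4, 6], [5]].
After inserting 1: P = [[1, 3], [2, 6], [4], [5]].

So P = [[1, 3], [2, 6], [4], [5]], Q = [[1, 2], [3, 5], [4], [6]].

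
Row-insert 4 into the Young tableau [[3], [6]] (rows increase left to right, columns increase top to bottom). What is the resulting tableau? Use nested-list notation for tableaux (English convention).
4 is larger than every entry of row 1, so it is appended to row 1. The new tableau is [[3, 4], [6]].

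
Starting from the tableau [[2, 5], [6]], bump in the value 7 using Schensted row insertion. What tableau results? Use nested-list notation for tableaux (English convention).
[[2, 5, 7], [6]]

7 is larger than every entry of row 1, so it is appended to row 1. The new tableau is [[2, 5, 7], [6]].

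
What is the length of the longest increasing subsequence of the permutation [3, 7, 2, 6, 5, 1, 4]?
2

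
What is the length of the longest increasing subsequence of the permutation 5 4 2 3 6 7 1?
4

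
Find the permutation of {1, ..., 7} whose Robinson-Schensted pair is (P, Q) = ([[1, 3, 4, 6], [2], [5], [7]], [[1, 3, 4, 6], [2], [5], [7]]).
Reverse the RSK construction: for i from n down to 1, find the cell of Q containing i, remove the entry at that cell from P, and reverse-bump it up through P; the value ejected from row 1 is w(i).

Step i=7: Q has 7 at row 4, column 1; remove 7 from row 4 of P and reverse-bump: 7 enters row 3 and ejects 5; 5 enters row 2 and ejects 2; 2 enters row 1 and ejects 1. So w(7) = 1. P is now [[2, 3, 4, 6], [5], [7]].
Step i=6: Q has 6 at row 1, column 4; remove that cell from P, ejecting 6. So w(6) = 6. P is now [[2, 3, 4], [5], [7]].
Step i=5: Q has 5 at row 3, column 1; remove 7 from row 3 of P and reverse-bump: 7 enters row 2 and ejects 5; 5 enters row 1 and ejects 4. So w(5) = 4. P is now [[2, 3, 5], [7]].
Step i=4: Q has 4 at row 1, column 3; remove that cell from P, ejecting 5. So w(4) = 5. P is now [[2, 3], [7]].
Step i=3: Q has 3 at row 1, column 2; remove that cell from P, ejecting 3. So w(3) = 3. P is now [[2], [7]].
Step i=2: Q has 2 at row 2, column 1; remove 7 from row 2 of P and reverse-bump: 7 enters row 1 and ejects 2. So w(2) = 2. P is now [[7]].
Step i=1: Q has 1 at row 1, column 1; remove that cell from P, ejecting 7. So w(1) = 7. P is now [].

So w = 7 2 3 5 4 6 1.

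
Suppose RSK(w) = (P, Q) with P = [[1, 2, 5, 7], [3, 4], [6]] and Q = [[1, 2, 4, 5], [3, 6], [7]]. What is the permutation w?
Reverse the RSK construction: for i from n down to 1, find the cell of Q containing i, remove the entry at that cell from P, and reverse-bump it up through P; the value ejected from row 1 is w(i).

Step i=7: Q has 7 at row 3, column 1; remove 6 from row 3 of P and reverse-bump: 6 enters row 2 and ejects 4; 4 enters row 1 and ejects 2. So w(7) = 2. P is now [[1, 4, 5, 7], [3, 6]].
Step i=6: Q has 6 at row 2, column 2; remove 6 from row 2 of P and reverse-bump: 6 enters row 1 and ejects 5. So w(6) = 5. P is now [[1, 4, 6, 7], [3]].
Step i=5: Q has 5 at row 1, column 4; remove that cell from P, ejecting 7. So w(5) = 7. P is now [[1, 4, 6], [3]].
Step i=4: Q has 4 at row 1, column 3; remove that cell from P, ejecting 6. So w(4) = 6. P is now [[1, 4], [3]].
Step i=3: Q has 3 at row 2, column 1; remove 3 from row 2 of P and reverse-bump: 3 enters row 1 and ejects 1. So w(3) = 1. P is now [[3, 4]].
Step i=2: Q has 2 at row 1, column 2; remove that cell from P, ejecting 4. So w(2) = 4. P is now [[3]].
Step i=1: Q has 1 at row 1, column 1; remove that cell from P, ejecting 3. So w(1) = 3. P is now [].

So w = 3 4 1 6 7 5 2.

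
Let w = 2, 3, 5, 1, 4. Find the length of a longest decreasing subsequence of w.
2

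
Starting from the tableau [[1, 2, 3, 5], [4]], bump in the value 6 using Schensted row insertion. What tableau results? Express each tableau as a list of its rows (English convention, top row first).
6 is larger than every entry of row 1, so it is appended to row 1. The new tableau is [[1, 2, 3, 5, 6], [4]].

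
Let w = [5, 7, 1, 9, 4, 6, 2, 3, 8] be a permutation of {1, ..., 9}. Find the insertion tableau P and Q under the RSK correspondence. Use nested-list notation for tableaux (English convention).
Insert each entry of the permutation into P by Schensted row insertion, recording in Q the position of each new cell.

Insert 5: appended to row 1. P = [[5]], Q = [[1]].
Insert 7: appended to row 1. P = [[5, 7]], Q = [[1, 2]].
Insert 1: 1 bumps 5 from row 1; 5 starts row 2. P = [[1, 7], [5]], Q = [[1, 2], [3]].
Insert 9: appended to row 1. P = [[1, 7, 9], [5]], Q = [[1, 2, 4], [3]].
Insert 4: 4 bumps 7 from row 1; 7 appends to row 2. P = [[1, 4, 9], [5, 7]], Q = [[1, 2, 4], [3, 5]].
Insert 6: 6 bumps 9 from row 1; 9 appends to row 2. P = [[1, 4, 6], [5, 7, 9]], Q = [[1, 2, 4], [3, 5, 6]].
Insert 2: 2 bumps 4 from row 1; 4 bumps 5 from row 2; 5 starts row 3. P = [[1, 2, 6], [4, 7, 9], [5]], Q = [[1, 2, 4], [3, 5, 6], [7]].
Insert 3: 3 bumps 6 from row 1; 6 bumps 7 from row 2; 7 appends to row 3. P = [[1, 2, 3], [4, 6, 9], [5, 7]], Q = [[1, 2, 4], [3, 5, 6], [7, 8]].
Insert 8: appended to row 1. P = [[1, 2, 3, 8], [4, 6, 9], [5, 7]], Q = [[1, 2, 4, 9], [3, 5, 6], [7, 8]].

So P = [[1, 2, 3, 8], [4, 6, 9], [5, 7]], Q = [[1, 2, 4, 9], [3, 5, 6], [7, 8]].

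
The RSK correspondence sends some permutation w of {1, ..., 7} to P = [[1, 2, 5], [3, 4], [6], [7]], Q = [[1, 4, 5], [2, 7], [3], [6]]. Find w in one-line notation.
Reverse the RSK construction: for i from n down to 1, find the cell of Q containing i, remove the entry at that cell from P, and reverse-bump it up through P; the value ejected from row 1 is w(i).

Step i=7: Q has 7 at row 2, column 2; remove 4 from row 2 of P and reverse-bump: 4 enters row 1 and ejects 2. So w(7) = 2. P is now [[1, 4, 5], [3], [6], [7]].
Step i=6: Q has 6 at row 4, column 1; remove 7 from row 4 of P and reverse-bump: 7 enters row 3 and ejects 6; 6 enters row 2 and ejects 3; 3 enters row 1 and ejects 1. So w(6) = 1. P is now [[3, 4, 5], [6], [7]].
Step i=5: Q has 5 at row 1, column 3; remove that cell from P, ejecting 5. So w(5) = 5. P is now [[3, 4], [6], [7]].
Step i=4: Q has 4 at row 1, column 2; remove that cell from P, ejecting 4. So w(4) = 4. P is now [[3], [6], [7]].
Step i=3: Q has 3 at row 3, column 1; remove 7 from row 3 of P and reverse-bump: 7 enters row 2 and ejects 6; 6 enters row 1 and ejects 3. So w(3) = 3. P is now [[6], [7]].
Step i=2: Q has 2 at row 2, column 1; remove 7 from row 2 of P and reverse-bump: 7 enters row 1 and ejects 6. So w(2) = 6. P is now [[7]].
Step i=1: Q has 1 at row 1, column 1; remove that cell from P, ejecting 7. So w(1) = 7. P is now [].

So w = 7 6 3 4 5 1 2.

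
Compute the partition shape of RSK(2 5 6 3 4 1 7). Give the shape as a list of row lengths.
[4, 2, 1]

Row-insert each entry into an empty tableau.

After inserting 2: P = [[2]].
After inserting 5: P = [[2, 5]].
After inserting 6: P = [[2, 5, 6]].
After inserting 3: P = [[2, 3, 6], [5]].
After inserting 4: P = [[2, 3, 4], [5, 6]].
After inserting 1: P = [[1, 3, 4], [2, 6], [5]].
After inserting 7: P = [[1, 3, 4, 7], [2, 6], [5]].

The final insertion tableau P = [[1, 3, 4, 7], [2, 6], [5]] has shape [4, 2, 1].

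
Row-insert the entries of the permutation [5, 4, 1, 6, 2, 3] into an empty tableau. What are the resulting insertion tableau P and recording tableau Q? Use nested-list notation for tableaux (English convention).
P = [[1, 2, 3], [4, 6], [5]], Q = [[1, 4, 6], [2, 5], [3]]

Insert each entry of the permutation into P by Schensted row insertion, recording in Q the position of each new cell.

After inserting 5: P = [[5]].
After inserting 4: P = [[4], [5]].
After inserting 1: P = [[1], [4], [5]].
After inserting 6: P = [[1, 6], [4], [5]].
After inserting 2: P = [[1, 2], [4, 6], [5]].
After inserting 3: P = [[1, 2, 3], [4, 6], [5]].

So P = [[1, 2, 3], [4, 6], [5]], Q = [[1, 4, 6], [2, 5], [3]].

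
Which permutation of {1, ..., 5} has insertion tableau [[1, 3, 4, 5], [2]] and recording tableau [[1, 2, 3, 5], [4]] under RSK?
Reverse RSK: for i = n, n-1, ..., 1, locate i in Q, remove the corresponding corner cell from P, and reverse-bump its entry up through P; the value ejected from row 1 is w(i).

So w = 2 3 4 1 5.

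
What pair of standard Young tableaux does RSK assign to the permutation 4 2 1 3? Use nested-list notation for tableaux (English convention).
P = [[1, 3], [2], [4]], Q = [[1, 4], [2], [3]]

Insert each entry of the permutation into P by Schensted row insertion, recording in Q the position of each new cell.

Insert 4: appended to row 1. P = [[4]].
Insert 2: 2 bumps 4 from row 1; 4 starts row 2. P = [[2], [4]].
Insert 1: 1 bumps 2 from row 1; 2 bumps 4 from row 2; 4 starts row 3. P = [[1], [2], [4]].
Insert 3: appended to row 1. P = [[1, 3], [2], [4]].

So P = [[1, 3], [2], [4]], Q = [[1, 4], [2], [3]].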